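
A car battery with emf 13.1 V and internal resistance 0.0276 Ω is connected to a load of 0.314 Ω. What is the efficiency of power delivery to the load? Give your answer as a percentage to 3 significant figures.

The source delivers εI, of which I²R reaches the load and I²r is lost; since I is common, η = R/(R+r).
η = R / (R + r) = 0.314 / (0.314 + 0.0276) = 0.9192

91.9 %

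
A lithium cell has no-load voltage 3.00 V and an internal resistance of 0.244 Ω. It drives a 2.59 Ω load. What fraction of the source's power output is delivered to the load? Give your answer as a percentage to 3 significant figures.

The source delivers εI, of which I²R reaches the load and I²r is lost; since I is common, η = R/(R+r).
η = R / (R + r) = 2.59 / (2.59 + 0.244) = 0.9139

91.4 %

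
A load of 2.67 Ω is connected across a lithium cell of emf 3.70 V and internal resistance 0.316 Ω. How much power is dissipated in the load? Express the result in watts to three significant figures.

Load and internal resistance form a series loop — compute the loop current, then the load power via I²R.
I = ε / (r + R) = 3.70 / (0.316 + 2.67) = 1.239 A
P_load = I² R = (1.239)² × 2.67 = 4.100 W

4.10 W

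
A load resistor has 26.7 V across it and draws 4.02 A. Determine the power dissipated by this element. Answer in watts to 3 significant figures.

Since both terminal voltage and current are stated, P = V I gives the power in one step.
P = 26.7 V × 4.020 A = 107.3 W

107 W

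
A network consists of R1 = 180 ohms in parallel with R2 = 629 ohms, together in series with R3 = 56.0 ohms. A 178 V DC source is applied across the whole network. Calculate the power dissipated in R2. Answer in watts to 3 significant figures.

Combine R1 and R2 into their parallel equivalent first, reducing the network to two series resistors.
R_p = (180×629)/(180+629) = 140.0 Ω
R_total = R_p + 56.0 = 140.0 + 56.0 = 196.0 Ω
I = V / R_total = 178 / 196.0 = 0.9084 A
Voltage across the parallel pair: V_p = I × R_p = 0.9084 × 140.0 = 127.1 V
Use P = V²/R for R2 with V = V_p.
P_R2 = (127.1)² / 629 = 25.69 W

25.7 W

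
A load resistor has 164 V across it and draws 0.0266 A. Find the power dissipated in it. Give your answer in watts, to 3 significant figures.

With V and I both given, power follows immediately from P = V I.
P = 164 V × 0.02660 A = 4.362 W

4.36 W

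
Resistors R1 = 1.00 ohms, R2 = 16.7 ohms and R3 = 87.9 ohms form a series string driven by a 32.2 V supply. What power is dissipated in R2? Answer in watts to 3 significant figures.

1.55 W

Since the resistors are in series they all carry the loop current I = V/R_total; the power in any one is I²R.
R_total = 1.00 + 16.7 + 87.9 = 105.6 Ω
I = V / R_total = 32.2 / 105.6 = 0.3049 A
P_R2 = I² × R2 = (0.3049)² × 16.7 = 1.553 W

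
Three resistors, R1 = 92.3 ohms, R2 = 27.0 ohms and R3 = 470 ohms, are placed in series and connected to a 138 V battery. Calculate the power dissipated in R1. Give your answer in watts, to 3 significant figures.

Every series element carries the same I. Get I from the total resistance, then P = I² × R1.
R_total = 92.3 + 27.0 + 470 = 589.3 Ω
I = V / R_total = 138 / 589.3 = 0.2342 A
P_R1 = I² × R1 = (0.2342)² × 92.3 = 5.062 W

5.06 W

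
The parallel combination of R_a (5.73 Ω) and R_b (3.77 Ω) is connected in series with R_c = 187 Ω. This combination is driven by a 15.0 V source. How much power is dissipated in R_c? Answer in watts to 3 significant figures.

Reduce the parallel combination to a single R_p; the circuit then becomes R_p in series with the remaining resistor.
R_p = (5.73×3.77)/(5.73+3.77) = 2.274 Ω
R_total = R_p + 187 = 2.274 + 187 = 189.3 Ω
I = V / R_total = 15.0 / 189.3 = 0.07925 A
R_c is the series element, so its power is I²R.
P_R_c = (0.07925)² × 187 = 1.174 W

1.17 W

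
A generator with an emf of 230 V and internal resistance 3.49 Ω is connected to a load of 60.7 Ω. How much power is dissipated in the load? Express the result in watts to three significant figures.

779 W

With r and R in series, I = ε/(r+R); the load dissipates I²R.
I = ε / (r + R) = 230 / (3.49 + 60.7) = 3.583 A
P_load = I² R = (3.583)² × 60.7 = 779.3 W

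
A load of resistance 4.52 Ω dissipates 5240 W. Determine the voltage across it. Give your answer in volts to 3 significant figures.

The two known quantities fix the third via V = √(P R).
V = √(5240 × 4.52) = 153.9 V

154 V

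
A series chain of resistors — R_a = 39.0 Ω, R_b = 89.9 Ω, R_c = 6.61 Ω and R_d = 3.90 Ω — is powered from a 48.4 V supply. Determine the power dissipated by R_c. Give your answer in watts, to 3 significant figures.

Since the resistors are in series they all carry the loop current I = V/R_total; the power in any one is I²R.
R_total = 39.0 + 89.9 + 6.61 + 3.90 = 139.4 Ω
I = V / R_total = 48.4 / 139.4 = 0.3472 A
P_R_c = I² × R_c = (0.3472)² × 6.61 = 0.7967 W

0.797 W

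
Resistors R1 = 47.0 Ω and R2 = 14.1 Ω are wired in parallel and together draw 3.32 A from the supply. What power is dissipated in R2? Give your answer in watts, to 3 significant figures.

92.0 W

Only the total current is stated, so first find the parallel equivalent to get the voltage across the combination.
1/R_eq = 1/47.0 + 1/14.1 ⇒ R_eq = 10.85 Ω
V = I_total × R_eq = 3.320 × 10.85 = 36.01 V
P_R2 = V² / R2 = (36.01)² / 14.1 = 91.96 W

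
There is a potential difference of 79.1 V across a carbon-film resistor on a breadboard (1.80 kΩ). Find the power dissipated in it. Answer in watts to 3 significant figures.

With V across and R both known, P = V²/R gives the dissipation directly.
P = (79.1 V)² / 1800 Ω = 3.476 W

3.48 W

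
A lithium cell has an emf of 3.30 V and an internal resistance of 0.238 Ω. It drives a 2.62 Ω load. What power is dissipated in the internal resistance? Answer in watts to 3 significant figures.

0.317 W

The internal resistance carries the same current as the load; P_int = I²r.
I = ε / (r + R) = 3.30 / (0.238 + 2.62) = 1.155 A
P_int = I² r = (1.155)² × 0.238 = 0.3173 W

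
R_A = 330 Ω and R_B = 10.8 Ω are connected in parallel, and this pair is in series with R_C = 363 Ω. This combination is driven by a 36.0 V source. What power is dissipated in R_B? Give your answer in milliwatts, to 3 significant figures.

Collapse the R_A‖R_B pair into one equivalent R_p; then R_p and R_C form a series string.
R_p = (330×10.8)/(330+10.8) = 10.46 Ω
R_total = R_p + 363 = 10.46 + 363 = 373.5 Ω
I = V / R_total = 36.0 / 373.5 = 0.09640 A
Voltage across the parallel pair: V_p = I × R_p = 0.09640 × 10.46 = 1.008 V
Use P = V²/R for R_B with V = V_p.
P_R_B = (1.008)² / 10.8 = 0.09410 W

94.1 mW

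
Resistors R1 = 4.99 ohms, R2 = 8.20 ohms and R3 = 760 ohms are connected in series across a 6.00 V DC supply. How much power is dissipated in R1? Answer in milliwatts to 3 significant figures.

In a series string the same current flows through every resistor — find that current, then P = I²R for the one we want.
R_total = 4.99 + 8.20 + 760 = 773.2 Ω
I = V / R_total = 6.00 / 773.2 = 0.007760 A
P_R1 = I² × R1 = (0.007760)² × 4.99 = 0.0003005 W

0.300 mW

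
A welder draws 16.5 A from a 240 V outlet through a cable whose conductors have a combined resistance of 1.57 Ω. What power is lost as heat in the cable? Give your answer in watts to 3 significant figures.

Line loss is just I²R for the cable — we know both I and R_line directly.
The cable carries the full 16.5 A.
P_line = I² R_line = (16.50)² × 1.57 = 427.4 W

427 W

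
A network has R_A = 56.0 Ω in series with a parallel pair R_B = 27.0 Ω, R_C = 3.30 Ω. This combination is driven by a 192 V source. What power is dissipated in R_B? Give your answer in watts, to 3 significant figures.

3.40 W

Collapse R_B‖R_C to a single equivalent, reducing the network to two series elements.
R_p = (27.0×3.30)/(27.0+3.30) = 2.941 Ω
R_total = 56.0 + 2.941 = 58.94 Ω
I = V / R_total = 192 / 58.94 = 3.258 A
Voltage across the parallel pair: V_p = I × R_p = 3.258 × 2.941 = 9.579 V
R_B is across V_p, so use P = V²/R for that branch.
P_R_B = (9.579)² / 27.0 = 3.398 W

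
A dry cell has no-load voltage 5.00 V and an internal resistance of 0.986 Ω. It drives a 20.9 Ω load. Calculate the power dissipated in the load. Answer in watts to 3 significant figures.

1.09 W

Find the circuit current first, then P = I²R for the load (series elements share I).
I = ε / (r + R) = 5.00 / (0.986 + 20.9) = 0.2285 A
P_load = I² R = (0.2285)² × 20.9 = 1.091 W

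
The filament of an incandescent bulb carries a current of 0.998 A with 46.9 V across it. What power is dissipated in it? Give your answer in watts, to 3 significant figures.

46.8 W

Both the voltage across and the current through the element are known, so P = V I applies directly.
P = 46.9 V × 0.9980 A = 46.81 W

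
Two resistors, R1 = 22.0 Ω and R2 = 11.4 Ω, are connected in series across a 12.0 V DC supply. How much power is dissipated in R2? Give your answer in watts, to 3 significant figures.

Every series element carries the same I. Get I from the total resistance, then P = I² × R2.
R_total = 22.0 + 11.4 = 33.40 Ω
I = V / R_total = 12.0 / 33.40 = 0.3593 A
P_R2 = I² × R2 = (0.3593)² × 11.4 = 1.472 W

1.47 W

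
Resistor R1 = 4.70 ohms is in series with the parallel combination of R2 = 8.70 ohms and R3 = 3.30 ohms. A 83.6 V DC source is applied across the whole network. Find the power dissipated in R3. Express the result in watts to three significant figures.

Collapse R2‖R3 to a single equivalent, reducing the network to two series elements.
R_p = (8.70×3.30)/(8.70+3.30) = 2.392 Ω
R_total = 4.70 + 2.392 = 7.092 Ω
I = V / R_total = 83.6 / 7.092 = 11.79 A
Voltage across the parallel pair: V_p = I × R_p = 11.79 × 2.392 = 28.20 V
With V_p across R3, its power is V_p²/R3.
P_R3 = (28.20)² / 3.30 = 241.0 W

241 W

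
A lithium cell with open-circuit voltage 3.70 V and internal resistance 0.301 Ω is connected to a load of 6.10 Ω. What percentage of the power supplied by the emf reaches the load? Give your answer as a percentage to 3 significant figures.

Both r and R carry the same current, so the power split is just the resistance split: η = R/(R+r).
η = R / (R + r) = 6.10 / (6.10 + 0.301) = 0.9530

95.3 %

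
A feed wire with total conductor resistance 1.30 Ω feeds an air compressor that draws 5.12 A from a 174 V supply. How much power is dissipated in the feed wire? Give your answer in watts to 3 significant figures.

Only the current and the line resistance are needed for the I²R loss.
The feed wire carries the full 5.12 A.
P_line = I² R_line = (5.120)² × 1.30 = 34.08 W

34.1 W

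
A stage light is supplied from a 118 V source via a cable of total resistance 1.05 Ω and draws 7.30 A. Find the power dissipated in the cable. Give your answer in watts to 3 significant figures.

The cable is a series resistance carrying the load current; its dissipation is I²R_line.
The cable carries the full 7.30 A.
P_line = I² R_line = (7.300)² × 1.05 = 55.95 W

56.0 W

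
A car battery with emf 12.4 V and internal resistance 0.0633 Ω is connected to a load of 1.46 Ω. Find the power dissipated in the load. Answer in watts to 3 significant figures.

96.7 W

Load and internal resistance form a series loop — compute the loop current, then the load power via I²R.
I = ε / (r + R) = 12.4 / (0.0633 + 1.46) = 8.140 A
P_load = I² R = (8.140)² × 1.46 = 96.74 W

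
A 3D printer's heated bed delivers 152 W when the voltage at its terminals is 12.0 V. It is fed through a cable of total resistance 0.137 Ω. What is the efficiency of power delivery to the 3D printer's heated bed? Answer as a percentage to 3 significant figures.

I = P / V = 152 / 12.0 = 12.67 A through the cable.
P_line = I² R_line = (12.67)² × 0.137 = 21.98 W
P_source = P_load + P_line = 152.0 + 21.98 = 174.0 W
η = P_load / P_source = 152.0 / 174.0 = 0.8737

87.4 %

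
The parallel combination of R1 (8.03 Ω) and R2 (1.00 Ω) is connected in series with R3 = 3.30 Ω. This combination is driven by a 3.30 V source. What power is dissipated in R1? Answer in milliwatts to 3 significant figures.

61.1 mW

Reduce the parallel combination to a single R_p; the circuit then becomes R_p in series with the remaining resistor.
R_p = (8.03×1.00)/(8.03+1.00) = 0.8893 Ω
R_total = R_p + 3.30 = 0.8893 + 3.30 = 4.189 Ω
I = V / R_total = 3.30 / 4.189 = 0.7877 A
Voltage across the parallel pair: V_p = I × R_p = 0.7877 × 0.8893 = 0.7005 V
R1 sits across V_p; its power is V_p²/R.
P_R1 = (0.7005)² / 8.03 = 0.06111 W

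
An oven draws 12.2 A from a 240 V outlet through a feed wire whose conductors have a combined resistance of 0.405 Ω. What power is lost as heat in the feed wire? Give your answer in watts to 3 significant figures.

60.3 W

Line loss is just I²R for the cable — we know both I and R_line directly.
The feed wire carries the full 12.2 A.
P_line = I² R_line = (12.20)² × 0.405 = 60.28 W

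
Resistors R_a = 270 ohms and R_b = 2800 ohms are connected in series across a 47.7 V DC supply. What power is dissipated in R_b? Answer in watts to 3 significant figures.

Every series element carries the same I. Get I from the total resistance, then P = I² × R_b.
R_total = 270 + 2800 = 3070 Ω
I = V / R_total = 47.7 / 3070 = 0.01554 A
P_R_b = I² × R_b = (0.01554)² × 2800 = 0.6760 W

0.676 W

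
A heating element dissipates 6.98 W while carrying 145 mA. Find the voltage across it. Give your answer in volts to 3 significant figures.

48.1 V

The two known quantities fix the third via V = P / I.
V = 6.98 / 0.1450 = 48.14 V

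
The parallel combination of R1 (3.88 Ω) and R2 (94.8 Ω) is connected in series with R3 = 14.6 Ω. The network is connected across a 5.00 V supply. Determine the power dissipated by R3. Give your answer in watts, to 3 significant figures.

1.09 W

First find R_p for the parallel pair, then treat R_p + R3 as a series loop.
R_p = (3.88×94.8)/(3.88+94.8) = 3.727 Ω
R_total = R_p + 14.6 = 3.727 + 14.6 = 18.33 Ω
I = V / R_total = 5.00 / 18.33 = 0.2728 A
R3 carries the full series current, so P = I²R.
P_R3 = (0.2728)² × 14.6 = 1.087 W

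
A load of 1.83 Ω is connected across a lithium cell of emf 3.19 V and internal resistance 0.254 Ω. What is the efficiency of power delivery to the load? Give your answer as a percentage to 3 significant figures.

87.8 %

The source delivers εI, of which I²R reaches the load and I²r is lost; since I is common, η = R/(R+r).
η = R / (R + r) = 1.83 / (1.83 + 0.254) = 0.8781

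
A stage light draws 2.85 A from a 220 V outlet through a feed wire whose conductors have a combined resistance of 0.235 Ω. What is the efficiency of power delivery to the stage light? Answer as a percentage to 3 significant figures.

The feed wire carries the full 2.85 A.
P_line = I² R_line = (2.850)² × 0.235 = 1.909 W
P_source = V I = 220 × 2.850 = 627.0 W; P_load = 625.1 W
η = P_load / P_source = 625.1 / 627.0 = 0.9970

99.7 %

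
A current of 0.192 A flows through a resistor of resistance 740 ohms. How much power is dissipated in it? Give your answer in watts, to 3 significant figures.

27.3 W

With I and R stated, P = I²R applies in one step.
P = (0.1920 A)² × 740 Ω = 27.28 W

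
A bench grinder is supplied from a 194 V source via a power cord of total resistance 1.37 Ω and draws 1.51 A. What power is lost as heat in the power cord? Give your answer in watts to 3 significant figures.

Line loss is just I²R for the cable — we know both I and R_line directly.
The power cord carries the full 1.51 A.
P_line = I² R_line = (1.510)² × 1.37 = 3.124 W

3.12 W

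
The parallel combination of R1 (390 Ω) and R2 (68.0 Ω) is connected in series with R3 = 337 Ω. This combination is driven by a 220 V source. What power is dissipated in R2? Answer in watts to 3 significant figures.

First find R_p for the parallel pair, then treat R_p + R3 as a series loop.
R_p = (390×68.0)/(390+68.0) = 57.90 Ω
R_total = R_p + 337 = 57.90 + 337 = 394.9 Ω
I = V / R_total = 220 / 394.9 = 0.5571 A
Voltage across the parallel pair: V_p = I × R_p = 0.5571 × 57.90 = 32.26 V
R2 sits across V_p; its power is V_p²/R.
P_R2 = (32.26)² / 68.0 = 15.30 W

15.3 W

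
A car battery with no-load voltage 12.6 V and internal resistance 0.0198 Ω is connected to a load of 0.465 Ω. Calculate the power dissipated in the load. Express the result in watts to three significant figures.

The internal resistance and the load are in series, so the same I flows through both; get I from ε/(r+R), then I²R for the load.
I = ε / (r + R) = 12.6 / (0.0198 + 0.465) = 25.99 A
P_load = I² R = (25.99)² × 0.465 = 314.1 W

314 W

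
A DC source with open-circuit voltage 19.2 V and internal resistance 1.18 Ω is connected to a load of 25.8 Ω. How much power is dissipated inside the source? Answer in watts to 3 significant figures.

Internal loss is I²r, with I set by the total series resistance r+R.
I = ε / (r + R) = 19.2 / (1.18 + 25.8) = 0.7116 A
P_int = I² r = (0.7116)² × 1.18 = 0.5976 W

0.598 W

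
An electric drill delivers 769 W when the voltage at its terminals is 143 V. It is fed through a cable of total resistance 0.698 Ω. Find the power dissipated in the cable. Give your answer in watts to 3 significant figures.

20.2 W

Only the current and the line resistance are needed for the I²R loss.
I = P / V = 769 / 143 = 5.378 A through the cable.
P_line = I² R_line = (5.378)² × 0.698 = 20.19 W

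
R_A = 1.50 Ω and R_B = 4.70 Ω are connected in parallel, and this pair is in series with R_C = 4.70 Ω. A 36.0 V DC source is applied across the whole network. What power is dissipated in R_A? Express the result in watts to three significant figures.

First find R_p for the parallel pair, then treat R_p + R_C as a series loop.
R_p = (1.50×4.70)/(1.50+4.70) = 1.137 Ω
R_total = R_p + 4.70 = 1.137 + 4.70 = 5.837 Ω
I = V / R_total = 36.0 / 5.837 = 6.167 A
Voltage across the parallel pair: V_p = I × R_p = 6.167 × 1.137 = 7.013 V
R_A has V_p across it, so P = V_p²/R_A.
P_R_A = (7.013)² / 1.50 = 32.79 W

32.8 W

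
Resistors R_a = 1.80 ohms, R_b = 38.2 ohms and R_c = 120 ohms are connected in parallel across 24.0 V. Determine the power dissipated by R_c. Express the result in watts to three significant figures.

4.80 W

R_c sits directly across the source, so P = V²/R with V = 24.0 V.
P_R_c = V² / R_c = (24.0)² / 120 Ω = 4.800 W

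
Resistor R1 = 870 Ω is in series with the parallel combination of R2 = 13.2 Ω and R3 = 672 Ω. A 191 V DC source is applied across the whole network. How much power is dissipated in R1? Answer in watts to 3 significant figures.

40.7 W

Reduce the parallel pair to R_p first; the network is then a simple series string.
R_p = (13.2×672)/(13.2+672) = 12.95 Ω
R_total = 870 + 12.95 = 882.9 Ω
I = V / R_total = 191 / 882.9 = 0.2163 A
The full supply current passes through R1: P = I²R.
P_R1 = (0.2163)² × 870 = 40.71 W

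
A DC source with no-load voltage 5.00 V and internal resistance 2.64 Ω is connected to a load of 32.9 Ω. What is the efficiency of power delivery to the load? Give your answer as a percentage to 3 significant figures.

92.6 %

The source delivers εI, of which I²R reaches the load and I²r is lost; since I is common, η = R/(R+r).
η = R / (R + r) = 32.9 / (32.9 + 2.64) = 0.9257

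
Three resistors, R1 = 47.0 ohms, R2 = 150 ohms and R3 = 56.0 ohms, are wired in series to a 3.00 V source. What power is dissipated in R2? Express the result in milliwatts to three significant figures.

21.1 mW

Series elements share the same current, so find I first, then use P = I²R.
R_total = 47.0 + 150 + 56.0 = 253.0 Ω
I = V / R_total = 3.00 / 253.0 = 0.01186 A
P_R2 = I² × R2 = (0.01186)² × 150 = 0.02109 W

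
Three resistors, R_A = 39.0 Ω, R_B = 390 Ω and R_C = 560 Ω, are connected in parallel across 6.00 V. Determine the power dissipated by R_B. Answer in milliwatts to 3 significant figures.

92.3 mW

Every branch has 6.00 V across it, so for R_B the power is simply V²/R.
P_R_B = V² / R_B = (6.00)² / 390 Ω = 0.09231 W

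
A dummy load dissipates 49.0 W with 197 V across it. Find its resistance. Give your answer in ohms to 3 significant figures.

From P = V I = I²R = V²/R, with the two given quantities we get R = V² / P.
R = (197)² / 49.0 = 792.0 Ω

792 Ω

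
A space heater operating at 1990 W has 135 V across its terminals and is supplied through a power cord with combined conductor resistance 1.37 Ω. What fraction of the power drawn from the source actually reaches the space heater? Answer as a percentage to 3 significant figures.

87.0 %

I = P / V = 1990 / 135 = 14.74 A through the power cord.
P_line = I² R_line = (14.74)² × 1.37 = 297.7 W
P_source = P_load + P_line = 1990 + 297.7 = 2288 W
η = P_load / P_source = 1990 / 2288 = 0.8699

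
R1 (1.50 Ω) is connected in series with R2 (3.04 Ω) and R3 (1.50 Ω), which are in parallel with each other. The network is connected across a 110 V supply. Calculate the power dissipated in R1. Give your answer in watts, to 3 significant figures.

2890 W

Replace R2 and R3 with their parallel equivalent so the circuit becomes R1 in series with R_p.
R_p = (3.04×1.50)/(3.04+1.50) = 1.004 Ω
R_total = 1.50 + 1.004 = 2.504 Ω
I = V / R_total = 110 / 2.504 = 43.92 A
The full supply current passes through R1: P = I²R.
P_R1 = (43.92)² × 1.50 = 2894 W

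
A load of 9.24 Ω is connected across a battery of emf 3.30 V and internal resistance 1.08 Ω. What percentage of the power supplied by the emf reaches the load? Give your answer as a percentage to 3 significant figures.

Efficiency is P_load / P_total. With a series r and R sharing the same I, P = I²R for each, so η = R/(R+r).
η = R / (R + r) = 9.24 / (9.24 + 1.08) = 0.8953

89.5 %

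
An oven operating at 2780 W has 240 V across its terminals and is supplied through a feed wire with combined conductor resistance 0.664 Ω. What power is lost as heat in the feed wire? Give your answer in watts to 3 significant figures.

Line loss is just I²R for the cable — we know both I and R_line directly.
I = P / V = 2780 / 240 = 11.58 A through the feed wire.
P_line = I² R_line = (11.58)² × 0.664 = 89.09 W

89.1 W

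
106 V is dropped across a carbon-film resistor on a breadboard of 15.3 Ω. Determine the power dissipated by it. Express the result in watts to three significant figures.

734 W

With V across and R both known, P = V²/R gives the dissipation directly.
P = (106 V)² / 15.3 Ω = 734.4 W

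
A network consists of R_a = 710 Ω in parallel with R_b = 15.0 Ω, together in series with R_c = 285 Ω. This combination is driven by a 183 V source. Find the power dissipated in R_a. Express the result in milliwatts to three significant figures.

Reduce the parallel combination to a single R_p; the circuit then becomes R_p in series with the remaining resistor.
R_p = (710×15.0)/(710+15.0) = 14.69 Ω
R_total = R_p + 285 = 14.69 + 285 = 299.7 Ω
I = V / R_total = 183 / 299.7 = 0.6106 A
Voltage across the parallel pair: V_p = I × R_p = 0.6106 × 14.69 = 8.970 V
R_a has V_p across it, so P = V_p²/R_a.
P_R_a = (8.970)² / 710 = 0.1133 W

113 mW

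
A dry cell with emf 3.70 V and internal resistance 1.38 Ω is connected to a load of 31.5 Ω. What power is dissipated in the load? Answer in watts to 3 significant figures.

Find the circuit current first, then P = I²R for the load (series elements share I).
I = ε / (r + R) = 3.70 / (1.38 + 31.5) = 0.1125 A
P_load = I² R = (0.1125)² × 31.5 = 0.3989 W

0.399 W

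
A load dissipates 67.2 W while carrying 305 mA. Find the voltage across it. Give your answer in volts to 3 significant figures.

Inverting the appropriate power form: V = P / I.
V = 67.2 / 0.3050 = 220.3 V

220 V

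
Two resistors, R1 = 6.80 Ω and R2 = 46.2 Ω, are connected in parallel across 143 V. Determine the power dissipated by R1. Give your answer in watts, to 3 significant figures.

R1 sits directly across the source, so P = V²/R with V = 143 V.
P_R1 = V² / R1 = (143)² / 6.80 Ω = 3007 W

3010 W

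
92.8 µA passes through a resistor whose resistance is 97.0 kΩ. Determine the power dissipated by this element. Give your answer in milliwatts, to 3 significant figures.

0.835 mW

With I and R stated, P = I²R applies in one step.
P = (0.00009280 A)² × 97000 Ω = 0.0008353 W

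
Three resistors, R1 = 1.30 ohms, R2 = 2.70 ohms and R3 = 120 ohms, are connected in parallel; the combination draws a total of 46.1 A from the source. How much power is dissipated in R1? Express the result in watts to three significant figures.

Parallel branches share V, not I — compute V via R_eq, then use V²/R for the target branch.
1/R_eq = 1/1.30 + 1/2.70 + 1/120 ⇒ R_eq = 0.8711 Ω
V = I_total × R_eq = 46.10 × 0.8711 = 40.16 V
P_R1 = V² / R1 = (40.16)² / 1.30 = 1241 W

1240 W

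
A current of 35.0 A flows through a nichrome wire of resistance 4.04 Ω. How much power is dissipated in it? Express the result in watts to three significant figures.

The current through and the resistance of the element are both given; use P = I²R.
P = (35.00 A)² × 4.04 Ω = 4949 W

4950 W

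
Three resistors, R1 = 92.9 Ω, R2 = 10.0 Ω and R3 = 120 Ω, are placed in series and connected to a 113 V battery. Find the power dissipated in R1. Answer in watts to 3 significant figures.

Series elements share the same current, so find I first, then use P = I²R.
R_total = 92.9 + 10.0 + 120 = 222.9 Ω
I = V / R_total = 113 / 222.9 = 0.5070 A
P_R1 = I² × R1 = (0.5070)² × 92.9 = 23.88 W

23.9 W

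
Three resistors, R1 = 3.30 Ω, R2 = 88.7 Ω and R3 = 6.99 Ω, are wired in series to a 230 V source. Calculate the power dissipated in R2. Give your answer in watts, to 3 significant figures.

479 W

Series elements share the same current, so find I first, then use P = I²R.
R_total = 3.30 + 88.7 + 6.99 = 98.99 Ω
I = V / R_total = 230 / 98.99 = 2.323 A
P_R2 = I² × R2 = (2.323)² × 88.7 = 478.8 W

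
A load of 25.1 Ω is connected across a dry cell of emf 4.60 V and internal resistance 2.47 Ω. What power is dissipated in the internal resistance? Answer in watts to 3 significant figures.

The source's internal resistance is just another series element carrying I; its dissipation is I²r.
I = ε / (r + R) = 4.60 / (2.47 + 25.1) = 0.1668 A
P_int = I² r = (0.1668)² × 2.47 = 0.06876 W

0.0688 W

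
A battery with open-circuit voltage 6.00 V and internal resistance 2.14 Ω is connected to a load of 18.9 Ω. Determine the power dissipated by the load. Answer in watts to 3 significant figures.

1.54 W

With r and R in series, I = ε/(r+R); the load dissipates I²R.
I = ε / (r + R) = 6.00 / (2.14 + 18.9) = 0.2852 A
P_load = I² R = (0.2852)² × 18.9 = 1.537 W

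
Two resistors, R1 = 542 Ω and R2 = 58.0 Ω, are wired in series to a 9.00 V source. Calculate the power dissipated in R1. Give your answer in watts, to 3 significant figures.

0.122 W

Series elements share the same current, so find I first, then use P = I²R.
R_total = 542 + 58.0 = 600.0 Ω
I = V / R_total = 9.00 / 600.0 = 0.01500 A
P_R1 = I² × R1 = (0.01500)² × 542 = 0.1220 W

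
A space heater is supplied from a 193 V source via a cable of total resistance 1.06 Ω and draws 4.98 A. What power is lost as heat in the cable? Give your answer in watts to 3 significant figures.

26.3 W

Line loss is just I²R for the cable — we know both I and R_line directly.
The cable carries the full 4.98 A.
P_line = I² R_line = (4.980)² × 1.06 = 26.29 W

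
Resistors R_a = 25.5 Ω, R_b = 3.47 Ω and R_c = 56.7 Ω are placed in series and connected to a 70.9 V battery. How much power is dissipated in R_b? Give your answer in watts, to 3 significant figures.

2.38 W

The current is common to all series resistors; compute it, then apply P = I²R for the target.
R_total = 25.5 + 3.47 + 56.7 = 85.67 Ω
I = V / R_total = 70.9 / 85.67 = 0.8276 A
P_R_b = I² × R_b = (0.8276)² × 3.47 = 2.377 W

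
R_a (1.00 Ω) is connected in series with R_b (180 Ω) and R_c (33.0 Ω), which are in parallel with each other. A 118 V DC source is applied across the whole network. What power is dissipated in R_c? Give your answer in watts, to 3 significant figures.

First combine the parallel branches into one equivalent R_p, then R_a + R_p is a series pair.
R_p = (180×33.0)/(180+33.0) = 27.89 Ω
R_total = 1.00 + 27.89 = 28.89 Ω
I = V / R_total = 118 / 28.89 = 4.085 A
Voltage across the parallel pair: V_p = I × R_p = 4.085 × 27.89 = 113.9 V
With V_p across R_c, its power is V_p²/R_c.
P_R_c = (113.9)² / 33.0 = 393.2 W

393 W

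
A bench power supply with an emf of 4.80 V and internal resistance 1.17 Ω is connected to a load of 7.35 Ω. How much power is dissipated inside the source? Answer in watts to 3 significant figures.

The source's internal resistance is just another series element carrying I; its dissipation is I²r.
I = ε / (r + R) = 4.80 / (1.17 + 7.35) = 0.5634 A
P_int = I² r = (0.5634)² × 1.17 = 0.3714 W

0.371 W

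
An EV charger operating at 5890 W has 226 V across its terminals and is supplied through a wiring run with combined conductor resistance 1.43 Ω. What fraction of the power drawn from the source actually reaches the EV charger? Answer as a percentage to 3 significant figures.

I = P / V = 5890 / 226 = 26.06 A through the wiring run.
P_line = I² R_line = (26.06)² × 1.43 = 971.3 W
P_source = P_load + P_line = 5890 + 971.3 = 6861 W
η = P_load / P_source = 5890 / 6861 = 0.8584

85.8 %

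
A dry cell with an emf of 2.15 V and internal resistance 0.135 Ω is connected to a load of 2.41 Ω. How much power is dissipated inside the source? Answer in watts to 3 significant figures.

0.0963 W

The internal resistance carries the same current as the load; P_int = I²r.
I = ε / (r + R) = 2.15 / (0.135 + 2.41) = 0.8448 A
P_int = I² r = (0.8448)² × 0.135 = 0.09635 W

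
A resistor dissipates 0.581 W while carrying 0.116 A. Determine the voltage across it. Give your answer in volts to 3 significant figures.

The two known quantities fix the third via V = P / I.
V = 0.581 / 0.1160 = 5.009 V

5.01 V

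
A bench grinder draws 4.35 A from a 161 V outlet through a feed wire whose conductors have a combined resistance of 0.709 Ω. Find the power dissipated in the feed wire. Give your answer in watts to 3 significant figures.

The feed wire and load are in series, so the same current flows in both; the loss is I²R_line.
The feed wire carries the full 4.35 A.
P_line = I² R_line = (4.350)² × 0.709 = 13.42 W

13.4 W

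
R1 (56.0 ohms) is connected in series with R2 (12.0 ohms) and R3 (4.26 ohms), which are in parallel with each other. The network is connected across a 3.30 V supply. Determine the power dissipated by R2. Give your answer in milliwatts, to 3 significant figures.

Reduce the parallel pair to R_p first; the network is then a simple series string.
R_p = (12.0×4.26)/(12.0+4.26) = 3.144 Ω
R_total = 56.0 + 3.144 = 59.14 Ω
I = V / R_total = 3.30 / 59.14 = 0.05580 A
Voltage across the parallel pair: V_p = I × R_p = 0.05580 × 3.144 = 0.1754 V
R2 sees V_p directly, so P = V_p² / R2.
P_R2 = (0.1754)² / 12.0 = 0.002564 W

2.56 mW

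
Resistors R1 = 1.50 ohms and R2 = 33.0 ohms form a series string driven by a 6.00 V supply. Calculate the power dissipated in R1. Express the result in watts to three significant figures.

0.0454 W

In a series string the same current flows through every resistor — find that current, then P = I²R for the one we want.
R_total = 1.50 + 33.0 = 34.50 Ω
I = V / R_total = 6.00 / 34.50 = 0.1739 A
P_R1 = I² × R1 = (0.1739)² × 1.50 = 0.04537 W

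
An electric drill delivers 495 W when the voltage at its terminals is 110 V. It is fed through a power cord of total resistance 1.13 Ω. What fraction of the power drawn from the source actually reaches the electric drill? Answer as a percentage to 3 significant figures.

95.6 %

I = P / V = 495 / 110 = 4.500 A through the power cord.
P_line = I² R_line = (4.500)² × 1.13 = 22.88 W
P_source = P_load + P_line = 495.0 + 22.88 = 517.9 W
η = P_load / P_source = 495.0 / 517.9 = 0.9558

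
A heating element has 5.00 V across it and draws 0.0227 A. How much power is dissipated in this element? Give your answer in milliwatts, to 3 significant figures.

114 mW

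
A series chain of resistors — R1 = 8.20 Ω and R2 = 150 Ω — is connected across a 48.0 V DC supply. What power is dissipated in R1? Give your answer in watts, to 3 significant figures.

Every series element carries the same I. Get I from the total resistance, then P = I² × R1.
R_total = 8.20 + 150 = 158.2 Ω
I = V / R_total = 48.0 / 158.2 = 0.3034 A
P_R1 = I² × R1 = (0.3034)² × 8.20 = 0.7549 W

0.755 W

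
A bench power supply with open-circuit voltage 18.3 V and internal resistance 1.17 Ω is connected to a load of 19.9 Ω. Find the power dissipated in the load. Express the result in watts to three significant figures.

15.0 W

The internal resistance and the load are in series, so the same I flows through both; get I from ε/(r+R), then I²R for the load.
I = ε / (r + R) = 18.3 / (1.17 + 19.9) = 0.8685 A
P_load = I² R = (0.8685)² × 19.9 = 15.01 W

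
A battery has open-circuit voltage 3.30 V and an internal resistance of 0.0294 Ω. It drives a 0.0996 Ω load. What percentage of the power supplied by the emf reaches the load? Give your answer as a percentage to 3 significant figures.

77.2 %

Both r and R carry the same current, so the power split is just the resistance split: η = R/(R+r).
η = R / (R + r) = 0.0996 / (0.0996 + 0.0294) = 0.7721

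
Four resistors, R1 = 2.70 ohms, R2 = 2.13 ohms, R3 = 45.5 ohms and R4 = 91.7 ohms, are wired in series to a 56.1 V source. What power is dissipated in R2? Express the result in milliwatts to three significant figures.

332 mW

The current is common to all series resistors; compute it, then apply P = I²R for the target.
R_total = 2.70 + 2.13 + 45.5 + 91.7 = 142.0 Ω
I = V / R_total = 56.1 / 142.0 = 0.3950 A
P_R2 = I² × R2 = (0.3950)² × 2.13 = 0.3323 W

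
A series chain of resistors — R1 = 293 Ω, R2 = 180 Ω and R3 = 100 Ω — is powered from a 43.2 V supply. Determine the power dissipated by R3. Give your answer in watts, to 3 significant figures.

Since the resistors are in series they all carry the loop current I = V/R_total; the power in any one is I²R.
R_total = 293 + 180 + 100 = 573.0 Ω
I = V / R_total = 43.2 / 573.0 = 0.07539 A
P_R3 = I² × R3 = (0.07539)² × 100 = 0.5684 W

0.568 W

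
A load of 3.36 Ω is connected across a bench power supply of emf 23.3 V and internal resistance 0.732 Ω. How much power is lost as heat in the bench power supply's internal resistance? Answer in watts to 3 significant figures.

Internal loss is I²r, with I set by the total series resistance r+R.
I = ε / (r + R) = 23.3 / (0.732 + 3.36) = 5.694 A
P_int = I² r = (5.694)² × 0.732 = 23.73 W

23.7 W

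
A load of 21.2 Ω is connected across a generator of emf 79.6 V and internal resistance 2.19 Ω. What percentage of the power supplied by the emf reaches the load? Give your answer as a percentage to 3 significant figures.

The source delivers εI, of which I²R reaches the load and I²r is lost; since I is common, η = R/(R+r).
η = R / (R + r) = 21.2 / (21.2 + 2.19) = 0.9064

90.6 %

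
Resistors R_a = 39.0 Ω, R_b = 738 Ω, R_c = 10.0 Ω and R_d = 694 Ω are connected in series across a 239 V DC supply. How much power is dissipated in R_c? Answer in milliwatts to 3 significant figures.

260 mW

Series elements share the same current, so find I first, then use P = I²R.
R_total = 39.0 + 738 + 10.0 + 694 = 1481 Ω
I = V / R_total = 239 / 1481 = 0.1614 A
P_R_c = I² × R_c = (0.1614)² × 10.0 = 0.2604 W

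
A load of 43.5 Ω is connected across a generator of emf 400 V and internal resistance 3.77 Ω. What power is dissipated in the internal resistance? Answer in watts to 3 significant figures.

270 W

The internal resistance carries the same current as the load; P_int = I²r.
I = ε / (r + R) = 400 / (3.77 + 43.5) = 8.462 A
P_int = I² r = (8.462)² × 3.77 = 270.0 W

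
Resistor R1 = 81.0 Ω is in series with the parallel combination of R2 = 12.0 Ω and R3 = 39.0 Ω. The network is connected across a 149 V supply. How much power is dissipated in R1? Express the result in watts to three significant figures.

221 W

Reduce the parallel pair to R_p first; the network is then a simple series string.
R_p = (12.0×39.0)/(12.0+39.0) = 9.176 Ω
R_total = 81.0 + 9.176 = 90.18 Ω
I = V / R_total = 149 / 90.18 = 1.652 A
R1 carries the full series current, so P = I²R.
P_R1 = (1.652)² × 81.0 = 221.1 W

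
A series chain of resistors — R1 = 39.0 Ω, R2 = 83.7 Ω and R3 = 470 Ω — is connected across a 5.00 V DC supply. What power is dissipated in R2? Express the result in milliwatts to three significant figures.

In a series string the same current flows through every resistor — find that current, then P = I²R for the one we want.
R_total = 39.0 + 83.7 + 470 = 592.7 Ω
I = V / R_total = 5.00 / 592.7 = 0.008436 A
P_R2 = I² × R2 = (0.008436)² × 83.7 = 0.005957 W

5.96 mW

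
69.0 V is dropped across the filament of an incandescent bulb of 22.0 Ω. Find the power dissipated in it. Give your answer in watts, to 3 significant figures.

216 W

With V across and R both known, P = V²/R gives the dissipation directly.
P = (69.0 V)² / 22.0 Ω = 216.4 W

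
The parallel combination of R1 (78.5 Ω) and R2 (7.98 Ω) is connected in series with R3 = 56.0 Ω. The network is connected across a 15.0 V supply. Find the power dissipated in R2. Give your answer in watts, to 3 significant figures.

0.370 W

Collapse the R1‖R2 pair into one equivalent R_p; then R_p and R3 form a series string.
R_p = (78.5×7.98)/(78.5+7.98) = 7.244 Ω
R_total = R_p + 56.0 = 7.244 + 56.0 = 63.24 Ω
I = V / R_total = 15.0 / 63.24 = 0.2372 A
Voltage across the parallel pair: V_p = I × R_p = 0.2372 × 7.244 = 1.718 V
R2 has V_p across it, so P = V_p²/R2.
P_R2 = (1.718)² / 7.98 = 0.3699 W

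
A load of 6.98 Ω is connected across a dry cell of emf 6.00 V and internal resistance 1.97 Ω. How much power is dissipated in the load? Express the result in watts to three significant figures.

Find the circuit current first, then P = I²R for the load (series elements share I).
I = ε / (r + R) = 6.00 / (1.97 + 6.98) = 0.6704 A
P_load = I² R = (0.6704)² × 6.98 = 3.137 W

3.14 W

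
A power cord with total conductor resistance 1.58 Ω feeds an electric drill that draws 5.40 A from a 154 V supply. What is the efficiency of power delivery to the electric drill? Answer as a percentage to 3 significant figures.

94.5 %

The power cord carries the full 5.40 A.
P_line = I² R_line = (5.400)² × 1.58 = 46.07 W
P_source = V I = 154 × 5.400 = 831.6 W; P_load = 785.5 W
η = P_load / P_source = 785.5 / 831.6 = 0.9446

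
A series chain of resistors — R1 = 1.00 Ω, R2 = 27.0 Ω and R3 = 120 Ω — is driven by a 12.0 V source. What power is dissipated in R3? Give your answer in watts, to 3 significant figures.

Series elements share the same current, so find I first, then use P = I²R.
R_total = 1.00 + 27.0 + 120 = 148.0 Ω
I = V / R_total = 12.0 / 148.0 = 0.08108 A
P_R3 = I² × R3 = (0.08108)² × 120 = 0.7889 W

0.789 W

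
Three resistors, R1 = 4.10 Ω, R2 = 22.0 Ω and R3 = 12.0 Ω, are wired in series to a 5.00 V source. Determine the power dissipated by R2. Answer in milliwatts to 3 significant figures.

Every series element carries the same I. Get I from the total resistance, then P = I² × R2.
R_total = 4.10 + 22.0 + 12.0 = 38.10 Ω
I = V / R_total = 5.00 / 38.10 = 0.1312 A
P_R2 = I² × R2 = (0.1312)² × 22.0 = 0.3789 W

379 mW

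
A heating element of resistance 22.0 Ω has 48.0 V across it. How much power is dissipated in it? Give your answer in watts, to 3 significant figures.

We know the drop across the element and its resistance — P = V²/R, one step.
P = (48.0 V)² / 22.0 Ω = 104.7 W

105 W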